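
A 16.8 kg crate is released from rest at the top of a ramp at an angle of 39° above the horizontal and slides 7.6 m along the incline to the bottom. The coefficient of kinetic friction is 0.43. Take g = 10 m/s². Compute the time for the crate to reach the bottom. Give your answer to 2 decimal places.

The weight component along the incline is mg sin 39° = 105.726 N and the normal force is N = mg cos 39° = 130.561 N.
Friction up the slope is f = μN = 0.43 × 130.561 = 56.141 N, so the net downslope force is 105.726 − 56.141 = 49.585 N and a = 49.585 / 16.8 = 2.9515 m/s².
Starting from rest, L = ½at², so t = √(2L/a) = √(2 × 7.6 / 2.9515) = 2.2693 s.

2.27 s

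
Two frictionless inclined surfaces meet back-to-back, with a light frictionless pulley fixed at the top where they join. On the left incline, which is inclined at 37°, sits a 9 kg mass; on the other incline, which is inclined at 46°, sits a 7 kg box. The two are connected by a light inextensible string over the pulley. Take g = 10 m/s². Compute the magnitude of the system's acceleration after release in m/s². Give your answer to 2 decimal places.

Resolve each weight along its own incline: the 9 kg mass has component 9 × 10 × sin 37° = 54.163 N down its slope, and the 7 kg mass has 7 × 10 × sin 46° = 50.354 N down its slope.
The 9 kg side's 54.163 N exceeds the other side's 50.354 N, so that mass slides down and the 7 kg mass slides up. Taking that direction as positive, Newton's second law for the whole system gives 54.163 − 50.354 = (9 + 7) a, so a = 3.809 / 16 = 0.2381 m/s².

0.24 m/s²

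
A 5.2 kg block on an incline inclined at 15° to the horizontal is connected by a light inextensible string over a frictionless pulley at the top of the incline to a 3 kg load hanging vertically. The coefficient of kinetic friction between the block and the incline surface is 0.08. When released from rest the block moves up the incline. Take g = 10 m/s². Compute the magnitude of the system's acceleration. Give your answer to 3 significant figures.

For the block on the incline: the weight component along the slope is m₁g sin 15° = 5.2 × 10 × 0.2588 = 13.458 N and the normal force is N = m₁g cos 15° = 50.228 N.
Kinetic friction opposes the block's motion up the incline: f = μN = 0.08 × 50.228 = 4.018 N acting down the slope.
Newton's second law for the block (up-slope positive): T − 13.458 − 4.018 = 5.2 a. For the hanging load (downward positive): 3 × 10 − T = 3 a.
Adding the two equations eliminates T: 12.524 = 8.2 a, so a = 1.5273 m/s².

1.53 m/s²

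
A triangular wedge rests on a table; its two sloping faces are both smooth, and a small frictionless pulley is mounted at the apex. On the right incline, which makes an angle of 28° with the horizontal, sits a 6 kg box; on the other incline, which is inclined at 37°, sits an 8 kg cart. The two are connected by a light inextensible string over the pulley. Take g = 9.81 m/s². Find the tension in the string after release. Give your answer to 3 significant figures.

Resolve each weight along its own incline: the 6 kg mass has component 6 × 9.81 × sin 28° = 27.633 N down its slope, and the 8 kg mass has 8 × 9.81 × sin 37° = 47.230 N down its slope.
The 8 kg side's 47.230 N exceeds the other side's 27.633 N, so that mass slides down and the 6 kg mass slides up. Taking that direction as positive, Newton's second law for the whole system gives 47.230 − 27.633 = (6 + 8) a, so a = 19.597 / 14 = 1.3998 m/s².
For the 6 kg mass (up-slope positive): T − 27.633 = 6 × 1.3998, so T = 36.032 N.

36.0 N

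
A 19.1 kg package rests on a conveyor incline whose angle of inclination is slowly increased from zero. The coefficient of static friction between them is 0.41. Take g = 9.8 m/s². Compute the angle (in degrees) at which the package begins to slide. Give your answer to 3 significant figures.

22.3°

At the threshold of sliding, static friction is at its maximum μ_s N and exactly balances the weight component along the incline: mg sin θ = μ_s mg cos θ.
Hence tan θ = μ_s = 0.41, so θ = arctan(0.41) = 22.2936°.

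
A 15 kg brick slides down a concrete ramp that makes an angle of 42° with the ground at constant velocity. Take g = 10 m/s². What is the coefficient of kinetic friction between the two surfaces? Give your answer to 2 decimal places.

0.90

At constant velocity the net force along the incline is zero: mg sin 42° = μ mg cos 42°.
So μ = tan 42° = 0.6691 / 0.7431 = 0.9004.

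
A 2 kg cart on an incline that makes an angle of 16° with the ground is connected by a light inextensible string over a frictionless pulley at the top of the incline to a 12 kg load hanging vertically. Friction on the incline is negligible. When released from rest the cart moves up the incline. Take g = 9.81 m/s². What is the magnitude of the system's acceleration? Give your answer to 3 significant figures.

For the cart on the incline: the weight component along the slope is m₁g sin 16° = 2 × 9.81 × 0.2756 = 5.407 N and the normal force is N = m₁g cos 16° = 18.860 N.
Newton's second law for the cart (up-slope positive): T − 5.407 = 2 a. For the hanging load (downward positive): 12 × 9.81 − T = 12 a.
Adding the two equations eliminates T: 112.313 = 14 a, so a = 8.0224 m/s².

8.02 m/s²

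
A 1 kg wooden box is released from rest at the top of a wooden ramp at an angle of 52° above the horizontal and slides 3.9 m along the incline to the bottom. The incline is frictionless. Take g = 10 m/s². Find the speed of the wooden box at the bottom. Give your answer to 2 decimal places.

7.84 m/s

The weight component along the incline is mg sin 52° = 7.880 N and the normal force is N = mg cos 52° = 6.157 N.
With no friction, a = g sin 52° = 7.8801 m/s².
Starting from rest over a distance of 3.9 m, v² = 2aL = 2 × 7.8801 × 3.9 = 61.4648, so v = 7.8399 m/s.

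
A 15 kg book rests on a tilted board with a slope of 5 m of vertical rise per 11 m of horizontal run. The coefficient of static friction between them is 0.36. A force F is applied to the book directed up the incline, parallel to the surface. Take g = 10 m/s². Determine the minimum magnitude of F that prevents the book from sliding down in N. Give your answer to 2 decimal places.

The normal force is N = mg cos 24.44° = 136.555 N. With F at its minimum the book is on the verge of sliding down, so static friction is at its maximum μ_s N = 0.36 × 136.555 = 49.160 N and acts up the slope.
Equilibrium along the incline: F + μ_s N = mg sin 24.44°, so F = 62.070 − 49.160 = 12.910 N.

12.91 N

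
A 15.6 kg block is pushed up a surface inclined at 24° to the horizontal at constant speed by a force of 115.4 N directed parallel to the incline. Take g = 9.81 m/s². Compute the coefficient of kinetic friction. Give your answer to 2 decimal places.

At constant speed ΣF = 0 along the incline. The applied 115.4 N acts up the slope; the weight component mg sin 24° = 62.245 N and kinetic friction μN both act down the slope.
So 115.4 = 62.245 + μ × 139.805, giving μ = (115.4 − 62.245) / 139.805 = 0.3802.

0.38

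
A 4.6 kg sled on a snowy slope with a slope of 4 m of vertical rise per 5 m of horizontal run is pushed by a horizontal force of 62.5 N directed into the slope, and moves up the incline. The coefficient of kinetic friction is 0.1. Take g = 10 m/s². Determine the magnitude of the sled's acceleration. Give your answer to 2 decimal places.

2.73 m/s²

The horizontal push has components F cos 38.66° = 62.5 × 0.7809 = 48.806 N up the incline and F sin 38.66° = 62.5 × 0.6247 = 39.044 N pressing into the surface.
The normal force is therefore N = mg cos 38.66° + F sin 38.66° = 35.921 + 39.044 = 74.965 N, and kinetic friction down the slope is μN = 0.1 × 74.965 = 7.497 N.
Along the incline: F cos 38.66° − mg sin 38.66° − μN = ma, so 48.806 − 28.736 − 7.497 = 4.6 a, giving a = 2.7333 m/s².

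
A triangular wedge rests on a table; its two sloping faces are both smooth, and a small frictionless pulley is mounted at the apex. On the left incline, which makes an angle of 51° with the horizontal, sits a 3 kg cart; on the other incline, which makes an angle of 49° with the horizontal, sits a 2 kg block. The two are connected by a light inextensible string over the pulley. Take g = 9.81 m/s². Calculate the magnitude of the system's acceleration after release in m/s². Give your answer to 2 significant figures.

Resolve each weight along its own incline: the 3 kg mass has component 3 × 9.81 × sin 51° = 22.871 N down its slope, and the 2 kg mass has 2 × 9.81 × sin 49° = 14.807 N down its slope.
The 3 kg side's 22.871 N exceeds the other side's 14.807 N, so that mass slides down and the 2 kg mass slides up. Taking that direction as positive, Newton's second law for the whole system gives 22.871 − 14.807 = (3 + 2) a, so a = 8.064 / 5 = 1.6128 m/s².

1.6 m/s²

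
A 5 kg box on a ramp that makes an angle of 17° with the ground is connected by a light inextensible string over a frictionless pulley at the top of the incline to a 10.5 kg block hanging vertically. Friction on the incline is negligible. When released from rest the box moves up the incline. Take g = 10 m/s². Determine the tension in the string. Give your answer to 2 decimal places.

For the box on the incline: the weight component along the slope is m₁g sin 17° = 5 × 10 × 0.2924 = 14.620 N and the normal force is N = m₁g cos 17° = 47.815 N.
Newton's second law for the box (up-slope positive): T − 14.620 = 5 a. For the hanging block (downward positive): 10.5 × 10 − T = 10.5 a.
Adding the two equations eliminates T: 90.380 = 15.5 a, so a = 5.8310 m/s².
Then from the hanging block's equation, T = 10.5 × (10 − 5.8310) = 43.774 N.

43.77 N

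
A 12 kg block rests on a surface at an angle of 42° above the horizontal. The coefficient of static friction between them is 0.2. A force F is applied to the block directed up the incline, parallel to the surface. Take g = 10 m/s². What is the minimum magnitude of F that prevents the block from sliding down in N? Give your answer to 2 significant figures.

62 N

The normal force is N = mg cos 42° = 89.177 N. With F at its minimum the block is on the verge of sliding down, so static friction is at its maximum μ_s N = 0.2 × 89.177 = 17.835 N and acts up the slope.
Equilibrium along the incline: F + μ_s N = mg sin 42°, so F = 80.296 − 17.835 = 62.461 N.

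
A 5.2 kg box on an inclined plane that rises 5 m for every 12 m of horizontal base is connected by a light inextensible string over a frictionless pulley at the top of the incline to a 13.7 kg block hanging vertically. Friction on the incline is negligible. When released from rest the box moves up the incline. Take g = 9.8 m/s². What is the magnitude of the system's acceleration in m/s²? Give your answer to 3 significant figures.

For the box on the incline: the weight component along the slope is m₁g sin 22.62° = 5.2 × 9.8 × 0.3846 = 19.599 N and the normal force is N = m₁g cos 22.62° = 47.040 N.
Newton's second law for the box (up-slope positive): T − 19.599 = 5.2 a. For the hanging block (downward positive): 13.7 × 9.8 − T = 13.7 a.
Adding the two equations eliminates T: 114.661 = 18.9 a, so a = 6.0667 m/s².

6.07 m/s²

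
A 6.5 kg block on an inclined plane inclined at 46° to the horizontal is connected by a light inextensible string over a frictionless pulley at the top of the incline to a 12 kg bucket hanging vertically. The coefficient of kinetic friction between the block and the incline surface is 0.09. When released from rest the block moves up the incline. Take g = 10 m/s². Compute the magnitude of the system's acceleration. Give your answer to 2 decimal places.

3.74 m/s²

For the block on the incline: the weight component along the slope is m₁g sin 46° = 6.5 × 10 × 0.7193 = 46.755 N and the normal force is N = m₁g cos 46° = 45.153 N.
Kinetic friction opposes the block's motion up the incline: f = μN = 0.09 × 45.153 = 4.064 N acting down the slope.
Newton's second law for the block (up-slope positive): T − 46.755 − 4.064 = 6.5 a. For the hanging bucket (downward positive): 12 × 10 − T = 12 a.
Adding the two equations eliminates T: 69.181 = 18.5 a, so a = 3.7395 m/s².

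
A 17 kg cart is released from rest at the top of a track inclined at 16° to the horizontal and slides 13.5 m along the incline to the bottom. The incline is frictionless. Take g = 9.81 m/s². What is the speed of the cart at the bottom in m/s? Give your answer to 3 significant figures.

The weight component along the incline is mg sin 16° = 45.968 N and the normal force is N = mg cos 16° = 160.310 N.
With no friction, a = g sin 16° = 2.7040 m/s².
Starting from rest over a distance of 13.5 m, v² = 2aL = 2 × 2.7040 × 13.5 = 73.0080, so v = 8.5445 m/s.

8.54 m/s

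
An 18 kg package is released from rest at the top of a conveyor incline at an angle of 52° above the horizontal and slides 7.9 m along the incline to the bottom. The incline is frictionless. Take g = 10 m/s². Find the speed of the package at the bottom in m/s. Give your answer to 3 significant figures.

11.2 m/s

The weight component along the incline is mg sin 52° = 141.842 N and the normal force is N = mg cos 52° = 110.819 N.
With no friction, a = g sin 52° = 7.8801 m/s².
Starting from rest over a distance of 7.9 m, v² = 2aL = 2 × 7.8801 × 7.9 = 124.5056, so v = 11.1582 m/s.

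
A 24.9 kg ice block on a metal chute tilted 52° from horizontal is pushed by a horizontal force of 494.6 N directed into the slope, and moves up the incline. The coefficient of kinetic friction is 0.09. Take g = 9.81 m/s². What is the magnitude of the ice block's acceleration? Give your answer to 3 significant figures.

The horizontal push has components F cos 52° = 494.6 × 0.6157 = 304.525 N up the incline and F sin 52° = 494.6 × 0.7880 = 389.745 N pressing into the surface.
The normal force is therefore N = mg cos 52° + F sin 52° = 150.396 + 389.745 = 540.141 N, and kinetic friction down the slope is μN = 0.09 × 540.141 = 48.613 N.
Along the incline: F cos 52° − mg sin 52° − μN = ma, so 304.525 − 192.484 − 48.613 = 24.9 a, giving a = 2.5473 m/s².

2.55 m/s²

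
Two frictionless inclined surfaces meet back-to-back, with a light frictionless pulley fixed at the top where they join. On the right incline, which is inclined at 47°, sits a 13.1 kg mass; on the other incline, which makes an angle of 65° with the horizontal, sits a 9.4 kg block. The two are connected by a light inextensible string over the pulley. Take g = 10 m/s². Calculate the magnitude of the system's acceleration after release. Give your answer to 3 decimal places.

0.472 m/s²

Resolve each weight along its own incline: the 13.1 kg mass has component 13.1 × 10 × sin 47° = 95.807 N down its slope, and the 9.4 kg mass has 9.4 × 10 × sin 65° = 85.193 N down its slope.
The 13.1 kg side's 95.807 N exceeds the other side's 85.193 N, so that mass slides down and the 9.4 kg mass slides up. Taking that direction as positive, Newton's second law for the whole system gives 95.807 − 85.193 = (13.1 + 9.4) a, so a = 10.614 / 22.5 = 0.4717 m/s².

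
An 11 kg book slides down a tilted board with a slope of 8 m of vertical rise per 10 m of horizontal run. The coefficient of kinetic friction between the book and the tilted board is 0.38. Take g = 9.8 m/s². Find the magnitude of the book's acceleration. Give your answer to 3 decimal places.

3.214 m/s²

Resolving the weight along the incline: the component pulling the book down the slope is mg sin 38.66° = 11 × 9.8 × 0.6247 = 67.343 N, and the normal force is N = mg cos 38.66° = 11 × 9.8 × 0.7809 = 84.181 N.
Kinetic friction acts up the slope with magnitude f = μN = 0.38 × 84.181 = 31.989 N.
Net force along the incline is 67.343 − 31.989 = 35.354 N, so a = 35.354 / 11 = 3.2140 m/s².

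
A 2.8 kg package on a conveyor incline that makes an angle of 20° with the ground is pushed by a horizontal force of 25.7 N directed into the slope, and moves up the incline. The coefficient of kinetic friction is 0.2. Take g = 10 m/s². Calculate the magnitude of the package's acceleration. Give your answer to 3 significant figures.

The horizontal push has components F cos 20° = 25.7 × 0.9397 = 24.150 N up the incline and F sin 20° = 25.7 × 0.3420 = 8.789 N pressing into the surface.
The normal force is therefore N = mg cos 20° + F sin 20° = 26.312 + 8.789 = 35.101 N, and kinetic friction down the slope is μN = 0.2 × 35.101 = 7.020 N.
Along the incline: F cos 20° − mg sin 20° − μN = ma, so 24.150 − 9.576 − 7.020 = 2.8 a, giving a = 2.6979 m/s².

2.70 m/s²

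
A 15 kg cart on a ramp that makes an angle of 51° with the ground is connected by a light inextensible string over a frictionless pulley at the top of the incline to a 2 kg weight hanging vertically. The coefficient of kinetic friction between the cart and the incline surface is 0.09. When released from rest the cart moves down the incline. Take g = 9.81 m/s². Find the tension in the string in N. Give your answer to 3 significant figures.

For the cart on the incline: the weight component along the slope is m₁g sin 51° = 15 × 9.81 × 0.7771 = 114.350 N and the normal force is N = m₁g cos 51° = 92.604 N.
Kinetic friction opposes the cart's motion down the incline: f = μN = 0.09 × 92.604 = 8.334 N acting up the slope.
Newton's second law for the cart (down-slope positive): 114.350 − 8.334 − T = 15 a. For the hanging weight (upward positive): T − 2 × 9.81 = 2 a.
Adding the two equations eliminates T: 86.396 = 17 a, so a = 5.0821 m/s².
Then from the hanging weight's equation, T = 2 × (9.81 + 5.0821) = 29.784 N.

29.8 N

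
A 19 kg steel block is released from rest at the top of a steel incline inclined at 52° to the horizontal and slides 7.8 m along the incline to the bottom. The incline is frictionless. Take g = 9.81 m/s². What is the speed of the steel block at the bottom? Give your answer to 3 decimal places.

The weight component along the incline is mg sin 52° = 146.877 N and the normal force is N = mg cos 52° = 114.753 N.
With no friction, a = g sin 52° = 7.7304 m/s².
Starting from rest over a distance of 7.8 m, v² = 2aL = 2 × 7.7304 × 7.8 = 120.5942, so v = 10.9815 m/s.

10.982 m/s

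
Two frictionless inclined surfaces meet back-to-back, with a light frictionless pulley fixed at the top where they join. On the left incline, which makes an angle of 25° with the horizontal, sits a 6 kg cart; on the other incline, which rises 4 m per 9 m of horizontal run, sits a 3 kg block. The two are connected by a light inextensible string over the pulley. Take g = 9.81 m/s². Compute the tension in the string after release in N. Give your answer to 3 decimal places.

Resolve each weight along its own incline: the 6 kg mass has component 6 × 9.81 × sin 25° = 24.875 N down its slope, and the 3 kg mass has 3 × 9.81 × sin 23.96° = 11.953 N down its slope.
The 6 kg side's 24.875 N exceeds the other side's 11.953 N, so that mass slides down and the 3 kg mass slides up. Taking that direction as positive, Newton's second law for the whole system gives 24.875 − 11.953 = (6 + 3) a, so a = 12.922 / 9 = 1.4358 m/s².
For the 3 kg mass (up-slope positive): T − 11.953 = 3 × 1.4358, so T = 16.260 N.

16.260 N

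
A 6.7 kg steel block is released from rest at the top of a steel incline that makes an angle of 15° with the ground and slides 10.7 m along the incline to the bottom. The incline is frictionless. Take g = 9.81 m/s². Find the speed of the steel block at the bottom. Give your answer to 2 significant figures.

7.4 m/s

The weight component along the incline is mg sin 15° = 17.011 N and the normal force is N = mg cos 15° = 63.487 N.
With no friction, a = g sin 15° = 2.5390 m/s².
Starting from rest over a distance of 10.7 m, v² = 2aL = 2 × 2.5390 × 10.7 = 54.3346, so v = 7.3712 m/s.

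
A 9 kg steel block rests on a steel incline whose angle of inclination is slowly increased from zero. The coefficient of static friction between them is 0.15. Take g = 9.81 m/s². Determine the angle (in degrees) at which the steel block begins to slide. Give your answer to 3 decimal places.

8.531°

At the threshold of sliding, static friction is at its maximum μ_s N and exactly balances the weight component along the incline: mg sin θ = μ_s mg cos θ.
Hence tan θ = μ_s = 0.15, so θ = arctan(0.15) = 8.5308°.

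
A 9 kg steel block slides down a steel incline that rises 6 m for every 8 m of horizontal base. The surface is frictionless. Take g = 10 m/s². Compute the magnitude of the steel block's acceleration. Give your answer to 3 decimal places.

Resolving the weight along the incline: the component pulling the steel block down the slope is mg sin 36.87° = 9 × 10 × 0.6000 = 54.000 N, and the normal force is N = mg cos 36.87° = 9 × 10 × 0.8000 = 72.000 N.
With no friction the net force along the incline is 54.000 N, so a = g sin 36.87° = 54.000 / 9 = 6.0000 m/s².

6.000 m/s²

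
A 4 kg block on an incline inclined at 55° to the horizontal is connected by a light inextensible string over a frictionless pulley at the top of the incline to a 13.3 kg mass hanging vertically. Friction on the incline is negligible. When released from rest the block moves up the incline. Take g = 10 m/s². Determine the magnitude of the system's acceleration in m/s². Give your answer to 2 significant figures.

For the block on the incline: the weight component along the slope is m₁g sin 55° = 4 × 10 × 0.8192 = 32.768 N and the normal force is N = m₁g cos 55° = 22.943 N.
Newton's second law for the block (up-slope positive): T − 32.768 = 4 a. For the hanging mass (downward positive): 13.3 × 10 − T = 13.3 a.
Adding the two equations eliminates T: 100.232 = 17.3 a, so a = 5.7938 m/s².

5.8 m/s²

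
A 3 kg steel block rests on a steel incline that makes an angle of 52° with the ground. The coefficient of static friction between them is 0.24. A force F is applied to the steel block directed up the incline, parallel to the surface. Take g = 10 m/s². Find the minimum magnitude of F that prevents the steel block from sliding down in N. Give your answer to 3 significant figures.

19.2 N

The normal force is N = mg cos 52° = 18.470 N. With F at its minimum the steel block is on the verge of sliding down, so static friction is at its maximum μ_s N = 0.24 × 18.470 = 4.433 N and acts up the slope.
Equilibrium along the incline: F + μ_s N = mg sin 52°, so F = 23.640 − 4.433 = 19.207 N.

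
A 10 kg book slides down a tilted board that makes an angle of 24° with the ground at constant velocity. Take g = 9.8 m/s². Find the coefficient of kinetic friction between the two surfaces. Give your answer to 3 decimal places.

0.445

At constant velocity the net force along the incline is zero: mg sin 24° = μ mg cos 24°.
So μ = tan 24° = 0.4067 / 0.9135 = 0.4452.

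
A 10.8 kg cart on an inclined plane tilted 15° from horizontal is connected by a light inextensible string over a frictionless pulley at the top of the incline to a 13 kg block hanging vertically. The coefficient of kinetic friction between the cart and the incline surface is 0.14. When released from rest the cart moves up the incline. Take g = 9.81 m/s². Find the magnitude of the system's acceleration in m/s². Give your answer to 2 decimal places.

3.60 m/s²

For the cart on the incline: the weight component along the slope is m₁g sin 15° = 10.8 × 9.81 × 0.2588 = 27.419 N and the normal force is N = m₁g cos 15° = 102.338 N.
Kinetic friction opposes the cart's motion up the incline: f = μN = 0.14 × 102.338 = 14.327 N acting down the slope.
Newton's second law for the cart (up-slope positive): T − 27.419 − 14.327 = 10.8 a. For the hanging block (downward positive): 13 × 9.81 − T = 13 a.
Adding the two equations eliminates T: 85.784 = 23.8 a, so a = 3.6044 m/s².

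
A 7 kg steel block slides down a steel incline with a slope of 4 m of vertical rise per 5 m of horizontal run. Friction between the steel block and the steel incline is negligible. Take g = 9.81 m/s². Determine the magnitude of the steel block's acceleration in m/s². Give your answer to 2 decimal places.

6.13 m/s²

Resolving the weight along the incline: the component pulling the steel block down the slope is mg sin 38.66° = 7 × 9.81 × 0.6247 = 42.898 N, and the normal force is N = mg cos 38.66° = 7 × 9.81 × 0.7809 = 53.624 N.
With no friction the net force along the incline is 42.898 N, so a = g sin 38.66° = 42.898 / 7 = 6.1283 m/s².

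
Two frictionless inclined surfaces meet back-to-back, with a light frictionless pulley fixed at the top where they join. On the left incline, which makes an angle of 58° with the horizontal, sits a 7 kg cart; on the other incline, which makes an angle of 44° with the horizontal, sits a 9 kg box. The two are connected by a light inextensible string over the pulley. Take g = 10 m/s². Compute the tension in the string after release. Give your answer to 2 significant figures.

Resolve each weight along its own incline: the 7 kg mass has component 7 × 10 × sin 58° = 59.363 N down its slope, and the 9 kg mass has 9 × 10 × sin 44° = 62.519 N down its slope.
The 9 kg side's 62.519 N exceeds the other side's 59.363 N, so that mass slides down and the 7 kg mass slides up. Taking that direction as positive, Newton's second law for the whole system gives 62.519 − 59.363 = (7 + 9) a, so a = 3.156 / 16 = 0.1973 m/s².
For the 7 kg mass (up-slope positive): T − 59.363 = 7 × 0.1973, so T = 60.744 N.

61 N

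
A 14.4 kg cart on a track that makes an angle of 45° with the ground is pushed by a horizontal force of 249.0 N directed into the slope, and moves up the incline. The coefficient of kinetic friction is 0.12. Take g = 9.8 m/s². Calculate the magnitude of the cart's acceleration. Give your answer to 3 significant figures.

3.00 m/s²

The horizontal push has components F cos 45° = 249.0 × 0.7071 = 176.068 N up the incline and F sin 45° = 249.0 × 0.7071 = 176.068 N pressing into the surface.
The normal force is therefore N = mg cos 45° + F sin 45° = 99.786 + 176.068 = 275.854 N, and kinetic friction down the slope is μN = 0.12 × 275.854 = 33.102 N.
Along the incline: F cos 45° − mg sin 45° − μN = ma, so 176.068 − 99.786 − 33.102 = 14.4 a, giving a = 2.9986 m/s².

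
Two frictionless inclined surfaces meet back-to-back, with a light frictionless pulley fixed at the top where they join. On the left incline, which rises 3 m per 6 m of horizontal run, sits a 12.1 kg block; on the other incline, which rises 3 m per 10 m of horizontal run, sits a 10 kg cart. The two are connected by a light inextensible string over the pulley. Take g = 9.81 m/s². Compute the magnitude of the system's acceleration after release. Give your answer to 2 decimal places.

Resolve each weight along its own incline: the 12.1 kg mass has component 12.1 × 9.81 × sin 26.57° = 53.085 N down its slope, and the 10 kg mass has 10 × 9.81 × sin 16.70° = 28.189 N down its slope.
The 12.1 kg side's 53.085 N exceeds the other side's 28.189 N, so that mass slides down and the 10 kg mass slides up. Taking that direction as positive, Newton's second law for the whole system gives 53.085 − 28.189 = (12.1 + 10) a, so a = 24.896 / 22.1 = 1.1265 m/s².

1.13 m/s²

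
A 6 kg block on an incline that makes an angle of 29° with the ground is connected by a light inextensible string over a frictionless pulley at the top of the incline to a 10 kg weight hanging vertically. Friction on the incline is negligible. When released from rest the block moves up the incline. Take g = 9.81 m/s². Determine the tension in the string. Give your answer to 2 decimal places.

54.62 N

For the block on the incline: the weight component along the slope is m₁g sin 29° = 6 × 9.81 × 0.4848 = 28.535 N and the normal force is N = m₁g cos 29° = 51.480 N.
Newton's second law for the block (up-slope positive): T − 28.535 = 6 a. For the hanging weight (downward positive): 10 × 9.81 − T = 10 a.
Adding the two equations eliminates T: 69.565 = 16 a, so a = 4.3478 m/s².
Then from the hanging weight's equation, T = 10 × (9.81 − 4.3478) = 54.622 N.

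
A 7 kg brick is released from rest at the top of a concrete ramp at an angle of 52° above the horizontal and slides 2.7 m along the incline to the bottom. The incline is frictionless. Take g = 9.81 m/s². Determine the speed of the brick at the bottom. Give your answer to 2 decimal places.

The weight component along the incline is mg sin 52° = 54.113 N and the normal force is N = mg cos 52° = 42.277 N.
With no friction, a = g sin 52° = 7.7304 m/s².
Starting from rest over a distance of 2.7 m, v² = 2aL = 2 × 7.7304 × 2.7 = 41.7442, so v = 6.4610 m/s.

6.46 m/s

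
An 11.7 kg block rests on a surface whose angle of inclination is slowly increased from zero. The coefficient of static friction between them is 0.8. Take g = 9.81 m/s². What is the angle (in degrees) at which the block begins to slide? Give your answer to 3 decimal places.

At the threshold of sliding, static friction is at its maximum μ_s N and exactly balances the weight component along the incline: mg sin θ = μ_s mg cos θ.
Hence tan θ = μ_s = 0.8, so θ = arctan(0.8) = 38.6598°.

38.660°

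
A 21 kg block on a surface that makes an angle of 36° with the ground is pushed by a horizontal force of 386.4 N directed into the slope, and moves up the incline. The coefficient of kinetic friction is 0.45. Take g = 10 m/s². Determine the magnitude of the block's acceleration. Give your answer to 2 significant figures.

The horizontal push has components F cos 36° = 386.4 × 0.8090 = 312.598 N up the incline and F sin 36° = 386.4 × 0.5878 = 227.126 N pressing into the surface.
The normal force is therefore N = mg cos 36° + F sin 36° = 169.890 + 227.126 = 397.016 N, and kinetic friction down the slope is μN = 0.45 × 397.016 = 178.657 N.
Along the incline: F cos 36° − mg sin 36° − μN = ma, so 312.598 − 123.438 − 178.657 = 21 a, giving a = 0.5001 m/s².

0.50 m/s²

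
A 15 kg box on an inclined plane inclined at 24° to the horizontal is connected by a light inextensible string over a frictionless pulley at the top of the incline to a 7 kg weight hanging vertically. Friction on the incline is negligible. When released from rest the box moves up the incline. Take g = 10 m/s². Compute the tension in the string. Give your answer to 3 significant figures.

67.1 N

For the box on the incline: the weight component along the slope is m₁g sin 24° = 15 × 10 × 0.4067 = 61.005 N and the normal force is N = m₁g cos 24° = 137.032 N.
Newton's second law for the box (up-slope positive): T − 61.005 = 15 a. For the hanging weight (downward positive): 7 × 10 − T = 7 a.
Adding the two equations eliminates T: 8.995 = 22 a, so a = 0.4089 m/s².
Then from the hanging weight's equation, T = 7 × (10 − 0.4089) = 67.138 N.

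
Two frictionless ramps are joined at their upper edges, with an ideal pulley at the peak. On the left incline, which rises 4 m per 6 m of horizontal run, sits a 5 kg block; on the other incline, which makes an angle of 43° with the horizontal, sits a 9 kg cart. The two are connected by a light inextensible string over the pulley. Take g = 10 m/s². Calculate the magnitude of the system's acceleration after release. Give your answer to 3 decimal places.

2.403 m/s²

Resolve each weight along its own incline: the 5 kg mass has component 5 × 10 × sin 33.69° = 27.735 N down its slope, and the 9 kg mass has 9 × 10 × sin 43° = 61.380 N down its slope.
The 9 kg side's 61.380 N exceeds the other side's 27.735 N, so that mass slides down and the 5 kg mass slides up. Taking that direction as positive, Newton's second law for the whole system gives 61.380 − 27.735 = (5 + 9) a, so a = 33.645 / 14 = 2.4032 m/s².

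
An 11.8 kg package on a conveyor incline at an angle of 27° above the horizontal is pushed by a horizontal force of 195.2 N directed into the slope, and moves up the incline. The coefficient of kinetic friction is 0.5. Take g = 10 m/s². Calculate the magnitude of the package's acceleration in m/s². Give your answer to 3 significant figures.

The horizontal push has components F cos 27° = 195.2 × 0.8910 = 173.923 N up the incline and F sin 27° = 195.2 × 0.4540 = 88.621 N pressing into the surface.
The normal force is therefore N = mg cos 27° + F sin 27° = 105.138 + 88.621 = 193.759 N, and kinetic friction down the slope is μN = 0.5 × 193.759 = 96.879 N.
Along the incline: F cos 27° − mg sin 27° − μN = ma, so 173.923 − 53.572 − 96.879 = 11.8 a, giving a = 1.9892 m/s².

1.99 m/s²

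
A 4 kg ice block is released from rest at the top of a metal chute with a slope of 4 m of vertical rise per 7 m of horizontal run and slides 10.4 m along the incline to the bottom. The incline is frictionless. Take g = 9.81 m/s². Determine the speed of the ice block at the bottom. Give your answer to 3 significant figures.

The weight component along the incline is mg sin 29.74° = 19.468 N and the normal force is N = mg cos 29.74° = 34.070 N.
With no friction, a = g sin 29.74° = 4.8671 m/s².
Starting from rest over a distance of 10.4 m, v² = 2aL = 2 × 4.8671 × 10.4 = 101.2357, so v = 10.0616 m/s.

10.1 m/s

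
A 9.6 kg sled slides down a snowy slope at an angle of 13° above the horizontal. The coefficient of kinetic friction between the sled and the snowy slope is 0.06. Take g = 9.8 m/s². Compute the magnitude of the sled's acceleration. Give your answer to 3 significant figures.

Resolving the weight along the incline: the component pulling the sled down the slope is mg sin 13° = 9.6 × 9.8 × 0.2250 = 21.168 N, and the normal force is N = mg cos 13° = 9.6 × 9.8 × 0.9744 = 91.672 N.
Kinetic friction acts up the slope with magnitude f = μN = 0.06 × 91.672 = 5.500 N.
Net force along the incline is 21.168 − 5.500 = 15.668 N, so a = 15.668 / 9.6 = 1.6321 m/s².

1.63 m/s²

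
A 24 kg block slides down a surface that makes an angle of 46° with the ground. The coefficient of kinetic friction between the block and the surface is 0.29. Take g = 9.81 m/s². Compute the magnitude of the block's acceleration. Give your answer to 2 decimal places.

Resolving the weight along the incline: the component pulling the block down the slope is mg sin 46° = 24 × 9.81 × 0.7193 = 169.352 N, and the normal force is N = mg cos 46° = 24 × 9.81 × 0.6947 = 163.560 N.
Kinetic friction acts up the slope with magnitude f = μN = 0.29 × 163.560 = 47.432 N.
Net force along the incline is 169.352 − 47.432 = 121.920 N, so a = 121.920 / 24 = 5.0800 m/s².

5.08 m/s²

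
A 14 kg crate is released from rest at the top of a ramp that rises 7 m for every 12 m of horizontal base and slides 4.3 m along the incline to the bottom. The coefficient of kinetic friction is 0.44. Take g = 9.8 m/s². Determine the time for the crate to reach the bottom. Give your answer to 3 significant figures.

The weight component along the incline is mg sin 30.26° = 69.131 N and the normal force is N = mg cos 30.26° = 118.510 N.
Friction up the slope is f = μN = 0.44 × 118.510 = 52.144 N, so the net downslope force is 69.131 − 52.144 = 16.987 N and a = 16.987 / 14 = 1.2134 m/s².
Starting from rest, L = ½at², so t = √(2L/a) = √(2 × 4.3 / 1.2134) = 2.6622 s.

2.66 s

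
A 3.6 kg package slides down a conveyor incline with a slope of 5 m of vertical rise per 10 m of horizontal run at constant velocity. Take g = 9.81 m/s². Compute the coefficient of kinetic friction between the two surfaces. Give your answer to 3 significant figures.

At constant velocity the net force along the incline is zero: mg sin 26.57° = μ mg cos 26.57°.
So μ = tan 26.57° = 0.4472 / 0.8944 = 0.5000.

0.500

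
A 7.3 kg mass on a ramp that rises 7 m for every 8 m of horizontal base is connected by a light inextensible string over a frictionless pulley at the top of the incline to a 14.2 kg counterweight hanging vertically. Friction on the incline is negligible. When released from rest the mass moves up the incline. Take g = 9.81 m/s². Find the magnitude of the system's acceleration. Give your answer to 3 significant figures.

For the mass on the incline: the weight component along the slope is m₁g sin 41.19° = 7.3 × 9.81 × 0.6585 = 47.157 N and the normal force is N = m₁g cos 41.19° = 53.894 N.
Newton's second law for the mass (up-slope positive): T − 47.157 = 7.3 a. For the hanging counterweight (downward positive): 14.2 × 9.81 − T = 14.2 a.
Adding the two equations eliminates T: 92.145 = 21.5 a, so a = 4.2858 m/s².

4.29 m/s²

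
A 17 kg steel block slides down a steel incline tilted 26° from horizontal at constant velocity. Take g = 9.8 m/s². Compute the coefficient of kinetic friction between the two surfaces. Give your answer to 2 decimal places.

0.49

At constant velocity the net force along the incline is zero: mg sin 26° = μ mg cos 26°.
So μ = tan 26° = 0.4384 / 0.8988 = 0.4878.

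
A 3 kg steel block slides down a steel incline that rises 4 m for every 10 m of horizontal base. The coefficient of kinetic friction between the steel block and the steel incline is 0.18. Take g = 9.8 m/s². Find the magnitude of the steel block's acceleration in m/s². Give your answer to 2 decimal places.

2.00 m/s²

Resolving the weight along the incline: the component pulling the steel block down the slope is mg sin 21.80° = 3 × 9.8 × 0.3714 = 10.919 N, and the normal force is N = mg cos 21.80° = 3 × 9.8 × 0.9285 = 27.298 N.
Kinetic friction acts up the slope with magnitude f = μN = 0.18 × 27.298 = 4.914 N.
Net force along the incline is 10.919 − 4.914 = 6.005 N, so a = 6.005 / 3 = 2.0017 m/s².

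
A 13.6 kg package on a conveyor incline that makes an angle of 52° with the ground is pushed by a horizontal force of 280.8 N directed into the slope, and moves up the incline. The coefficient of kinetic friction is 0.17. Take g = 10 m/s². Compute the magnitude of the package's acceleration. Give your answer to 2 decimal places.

1.02 m/s²

The horizontal push has components F cos 52° = 280.8 × 0.6157 = 172.889 N up the incline and F sin 52° = 280.8 × 0.7880 = 221.270 N pressing into the surface.
The normal force is therefore N = mg cos 52° + F sin 52° = 83.735 + 221.270 = 305.005 N, and kinetic friction down the slope is μN = 0.17 × 305.005 = 51.851 N.
Along the incline: F cos 52° − mg sin 52° − μN = ma, so 172.889 − 107.168 − 51.851 = 13.6 a, giving a = 1.0199 m/s².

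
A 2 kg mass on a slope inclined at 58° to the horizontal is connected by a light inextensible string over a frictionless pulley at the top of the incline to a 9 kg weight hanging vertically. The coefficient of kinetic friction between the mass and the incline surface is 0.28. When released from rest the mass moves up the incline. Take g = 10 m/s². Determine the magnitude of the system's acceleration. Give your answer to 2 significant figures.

6.4 m/s²

For the mass on the incline: the weight component along the slope is m₁g sin 58° = 2 × 10 × 0.8480 = 16.960 N and the normal force is N = m₁g cos 58° = 10.598 N.
Kinetic friction opposes the mass's motion up the incline: f = μN = 0.28 × 10.598 = 2.967 N acting down the slope.
Newton's second law for the mass (up-slope positive): T − 16.960 − 2.967 = 2 a. For the hanging weight (downward positive): 9 × 10 − T = 9 a.
Adding the two equations eliminates T: 70.073 = 11 a, so a = 6.3703 m/s².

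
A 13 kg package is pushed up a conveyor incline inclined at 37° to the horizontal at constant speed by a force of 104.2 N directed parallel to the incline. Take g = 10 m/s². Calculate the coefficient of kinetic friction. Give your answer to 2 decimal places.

0.25

At constant speed ΣF = 0 along the incline. The applied 104.2 N acts up the slope; the weight component mg sin 37° = 78.236 N and kinetic friction μN both act down the slope.
So 104.2 = 78.236 + μ × 103.823, giving μ = (104.2 − 78.236) / 103.823 = 0.2501.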